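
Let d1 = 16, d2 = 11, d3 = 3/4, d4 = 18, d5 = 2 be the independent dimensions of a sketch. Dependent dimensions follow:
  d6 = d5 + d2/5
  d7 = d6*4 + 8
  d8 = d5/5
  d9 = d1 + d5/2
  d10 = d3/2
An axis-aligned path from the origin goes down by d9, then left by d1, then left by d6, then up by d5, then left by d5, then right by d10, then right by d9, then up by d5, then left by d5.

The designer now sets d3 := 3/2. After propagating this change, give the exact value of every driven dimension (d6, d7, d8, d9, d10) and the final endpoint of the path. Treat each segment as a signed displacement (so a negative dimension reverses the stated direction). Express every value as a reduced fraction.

Apply edit: d3 := 3/2
  d6 = d5 + d2/5 = 21/5
  d7 = d6*4 + 8 = 124/5
  d8 = d5/5 = 2/5
  d9 = d1 + d5/2 = 17
  d10 = d3/2 = 3/4
Walk from origin (0, 0):
  seg 1: down by d9 = 17 → (0, -17)
  seg 2: left by d1 = 16 → (-16, -17)
  seg 3: left by d6 = 21/5 → (-101/5, -17)
  seg 4: up by d5 = 2 → (-101/5, -15)
  seg 5: left by d5 = 2 → (-111/5, -15)
  seg 6: right by d10 = 3/4 → (-429/20, -15)
  seg 7: right by d9 = 17 → (-89/20, -15)
  seg 8: up by d5 = 2 → (-89/20, -13)
  seg 9: left by d5 = 2 → (-129/20, -13)

d6 = 21/5
d7 = 124/5
d8 = 2/5
d9 = 17
d10 = 3/4
endpoint = (-129/20, -13)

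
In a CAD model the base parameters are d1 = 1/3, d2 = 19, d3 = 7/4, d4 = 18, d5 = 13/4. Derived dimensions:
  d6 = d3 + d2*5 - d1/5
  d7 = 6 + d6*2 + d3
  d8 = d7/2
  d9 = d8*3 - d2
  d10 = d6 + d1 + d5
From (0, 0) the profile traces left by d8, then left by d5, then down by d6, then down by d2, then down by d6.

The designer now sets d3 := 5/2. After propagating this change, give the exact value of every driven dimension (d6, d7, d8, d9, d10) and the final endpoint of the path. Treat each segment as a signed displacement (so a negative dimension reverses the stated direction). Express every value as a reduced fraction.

Apply edit: d3 := 5/2
  d6 = d3 + d2*5 - d1/5 = 2923/30
  d7 = 6 + d6*2 + d3 = 6101/30
  d8 = d7/2 = 6101/60
  d9 = d8*3 - d2 = 5721/20
  d10 = d6 + d1 + d5 = 6061/60
Walk from origin (0, 0):
  seg 1: left by d8 = 6101/60 → (-6101/60, 0)
  seg 2: left by d5 = 13/4 → (-1574/15, 0)
  seg 3: down by d6 = 2923/30 → (-1574/15, -2923/30)
  seg 4: down by d2 = 19 → (-1574/15, -3493/30)
  seg 5: down by d6 = 2923/30 → (-1574/15, -3208/15)

d6 = 2923/30
d7 = 6101/30
d8 = 6101/60
d9 = 5721/20
d10 = 6061/60
endpoint = (-1574/15, -3208/15)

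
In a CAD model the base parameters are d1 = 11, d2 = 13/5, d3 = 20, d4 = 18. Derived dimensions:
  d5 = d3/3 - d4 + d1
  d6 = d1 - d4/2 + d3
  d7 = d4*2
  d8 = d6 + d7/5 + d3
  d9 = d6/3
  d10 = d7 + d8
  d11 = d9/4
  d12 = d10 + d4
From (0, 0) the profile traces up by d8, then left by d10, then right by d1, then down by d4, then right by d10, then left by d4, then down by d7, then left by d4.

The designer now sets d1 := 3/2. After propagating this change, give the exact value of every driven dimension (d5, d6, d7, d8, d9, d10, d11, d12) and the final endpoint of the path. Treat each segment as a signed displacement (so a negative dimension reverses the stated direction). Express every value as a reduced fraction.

d5 = -59/6
d6 = 25/2
d7 = 36
d8 = 397/10
d9 = 25/6
d10 = 757/10
d11 = 25/24
d12 = 937/10
endpoint = (-69/2, -143/10)

Apply edit: d1 := 3/2
  d5 = d3/3 - d4 + d1 = -59/6
  d6 = d1 - d4/2 + d3 = 25/2
  d7 = d4*2 = 36
  d8 = d6 + d7/5 + d3 = 397/10
  d9 = d6/3 = 25/6
  d10 = d7 + d8 = 757/10
  d11 = d9/4 = 25/24
  d12 = d10 + d4 = 937/10
Walk from origin (0, 0):
  seg 1: up by d8 = 397/10 → (0, 397/10)
  seg 2: left by d10 = 757/10 → (-757/10, 397/10)
  seg 3: right by d1 = 3/2 → (-371/5, 397/10)
  seg 4: down by d4 = 18 → (-371/5, 217/10)
  seg 5: right by d10 = 757/10 → (3/2, 217/10)
  seg 6: left by d4 = 18 → (-33/2, 217/10)
  seg 7: down by d7 = 36 → (-33/2, -143/10)
  seg 8: left by d4 = 18 → (-69/2, -143/10)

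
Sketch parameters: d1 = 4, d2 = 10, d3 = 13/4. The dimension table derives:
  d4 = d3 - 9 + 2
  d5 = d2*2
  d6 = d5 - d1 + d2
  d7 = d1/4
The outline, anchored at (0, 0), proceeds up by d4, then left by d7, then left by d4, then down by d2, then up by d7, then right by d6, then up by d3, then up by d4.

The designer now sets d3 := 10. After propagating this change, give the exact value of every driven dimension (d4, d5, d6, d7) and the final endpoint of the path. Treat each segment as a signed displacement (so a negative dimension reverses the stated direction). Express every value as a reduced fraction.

d4 = 3
d5 = 20
d6 = 26
d7 = 1
endpoint = (22, 7)

Apply edit: d3 := 10
  d4 = d3 - 9 + 2 = 3
  d5 = d2*2 = 20
  d6 = d5 - d1 + d2 = 26
  d7 = d1/4 = 1
Walk from origin (0, 0):
  seg 1: up by d4 = 3 → (0, 3)
  seg 2: left by d7 = 1 → (-1, 3)
  seg 3: left by d4 = 3 → (-4, 3)
  seg 4: down by d2 = 10 → (-4, -7)
  seg 5: up by d7 = 1 → (-4, -6)
  seg 6: right by d6 = 26 → (22, -6)
  seg 7: up by d3 = 10 → (22, 4)
  seg 8: up by d4 = 3 → (22, 7)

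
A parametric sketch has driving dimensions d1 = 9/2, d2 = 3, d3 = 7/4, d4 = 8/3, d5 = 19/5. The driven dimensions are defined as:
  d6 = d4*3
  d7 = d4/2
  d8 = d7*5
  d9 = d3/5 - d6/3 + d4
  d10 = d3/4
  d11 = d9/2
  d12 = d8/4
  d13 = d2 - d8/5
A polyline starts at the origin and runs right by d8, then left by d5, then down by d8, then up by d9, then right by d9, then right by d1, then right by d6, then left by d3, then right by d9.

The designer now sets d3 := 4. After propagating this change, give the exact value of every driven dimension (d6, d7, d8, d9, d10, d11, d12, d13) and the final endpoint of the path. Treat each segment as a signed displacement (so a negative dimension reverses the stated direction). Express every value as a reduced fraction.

d6 = 8
d7 = 4/3
d8 = 20/3
d9 = 4/5
d10 = 1
d11 = 2/5
d12 = 5/3
d13 = 5/3
endpoint = (389/30, -88/15)

Apply edit: d3 := 4
  d6 = d4*3 = 8
  d7 = d4/2 = 4/3
  d8 = d7*5 = 20/3
  d9 = d3/5 - d6/3 + d4 = 4/5
  d10 = d3/4 = 1
  d11 = d9/2 = 2/5
  d12 = d8/4 = 5/3
  d13 = d2 - d8/5 = 5/3
Walk from origin (0, 0):
  seg 1: right by d8 = 20/3 → (20/3, 0)
  seg 2: left by d5 = 19/5 → (43/15, 0)
  seg 3: down by d8 = 20/3 → (43/15, -20/3)
  seg 4: up by d9 = 4/5 → (43/15, -88/15)
  seg 5: right by d9 = 4/5 → (11/3, -88/15)
  seg 6: right by d1 = 9/2 → (49/6, -88/15)
  seg 7: right by d6 = 8 → (97/6, -88/15)
  seg 8: left by d3 = 4 → (73/6, -88/15)
  seg 9: right by d9 = 4/5 → (389/30, -88/15)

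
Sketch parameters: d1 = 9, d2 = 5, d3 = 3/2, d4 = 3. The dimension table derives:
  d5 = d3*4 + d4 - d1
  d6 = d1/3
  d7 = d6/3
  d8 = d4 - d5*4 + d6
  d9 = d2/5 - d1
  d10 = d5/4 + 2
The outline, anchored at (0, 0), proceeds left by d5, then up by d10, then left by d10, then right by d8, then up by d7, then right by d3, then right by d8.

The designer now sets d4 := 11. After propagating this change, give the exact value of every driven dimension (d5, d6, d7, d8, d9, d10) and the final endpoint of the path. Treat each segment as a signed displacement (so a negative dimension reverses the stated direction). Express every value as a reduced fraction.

d5 = 8
d6 = 3
d7 = 1
d8 = -18
d9 = -8
d10 = 4
endpoint = (-93/2, 5)

Apply edit: d4 := 11
  d5 = d3*4 + d4 - d1 = 8
  d6 = d1/3 = 3
  d7 = d6/3 = 1
  d8 = d4 - d5*4 + d6 = -18
  d9 = d2/5 - d1 = -8
  d10 = d5/4 + 2 = 4
Walk from origin (0, 0):
  seg 1: left by d5 = 8 → (-8, 0)
  seg 2: up by d10 = 4 → (-8, 4)
  seg 3: left by d10 = 4 → (-12, 4)
  seg 4: right by d8 = -18 → (-30, 4)
  seg 5: up by d7 = 1 → (-30, 5)
  seg 6: right by d3 = 3/2 → (-57/2, 5)
  seg 7: right by d8 = -18 → (-93/2, 5)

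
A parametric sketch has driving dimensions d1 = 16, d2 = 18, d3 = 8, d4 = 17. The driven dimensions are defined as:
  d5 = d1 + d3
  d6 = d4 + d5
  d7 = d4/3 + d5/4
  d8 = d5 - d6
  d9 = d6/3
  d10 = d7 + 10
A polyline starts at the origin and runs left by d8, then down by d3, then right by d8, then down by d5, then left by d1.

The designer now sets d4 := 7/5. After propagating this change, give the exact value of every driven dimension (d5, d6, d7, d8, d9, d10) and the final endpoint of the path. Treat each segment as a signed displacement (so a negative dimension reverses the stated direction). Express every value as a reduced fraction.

d5 = 24
d6 = 127/5
d7 = 97/15
d8 = -7/5
d9 = 127/15
d10 = 247/15
endpoint = (-16, -32)

Apply edit: d4 := 7/5
  d5 = d1 + d3 = 24
  d6 = d4 + d5 = 127/5
  d7 = d4/3 + d5/4 = 97/15
  d8 = d5 - d6 = -7/5
  d9 = d6/3 = 127/15
  d10 = d7 + 10 = 247/15
Walk from origin (0, 0):
  seg 1: left by d8 = -7/5 → (7/5, 0)
  seg 2: down by d3 = 8 → (7/5, -8)
  seg 3: right by d8 = -7/5 → (0, -8)
  seg 4: down by d5 = 24 → (0, -32)
  seg 5: left by d1 = 16 → (-16, -32)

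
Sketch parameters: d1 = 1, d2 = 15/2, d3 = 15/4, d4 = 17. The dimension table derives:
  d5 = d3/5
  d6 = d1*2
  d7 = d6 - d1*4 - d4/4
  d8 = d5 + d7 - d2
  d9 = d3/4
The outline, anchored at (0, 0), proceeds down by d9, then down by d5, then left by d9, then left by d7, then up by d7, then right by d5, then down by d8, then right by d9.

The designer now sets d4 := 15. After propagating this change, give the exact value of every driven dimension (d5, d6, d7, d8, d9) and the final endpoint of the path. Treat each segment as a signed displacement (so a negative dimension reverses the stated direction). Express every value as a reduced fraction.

Apply edit: d4 := 15
  d5 = d3/5 = 3/4
  d6 = d1*2 = 2
  d7 = d6 - d1*4 - d4/4 = -23/4
  d8 = d5 + d7 - d2 = -25/2
  d9 = d3/4 = 15/16
Walk from origin (0, 0):
  seg 1: down by d9 = 15/16 → (0, -15/16)
  seg 2: down by d5 = 3/4 → (0, -27/16)
  seg 3: left by d9 = 15/16 → (-15/16, -27/16)
  seg 4: left by d7 = -23/4 → (77/16, -27/16)
  seg 5: up by d7 = -23/4 → (77/16, -119/16)
  seg 6: right by d5 = 3/4 → (89/16, -119/16)
  seg 7: down by d8 = -25/2 → (89/16, 81/16)
  seg 8: right by d9 = 15/16 → (13/2, 81/16)

d5 = 3/4
d6 = 2
d7 = -23/4
d8 = -25/2
d9 = 15/16
endpoint = (13/2, 81/16)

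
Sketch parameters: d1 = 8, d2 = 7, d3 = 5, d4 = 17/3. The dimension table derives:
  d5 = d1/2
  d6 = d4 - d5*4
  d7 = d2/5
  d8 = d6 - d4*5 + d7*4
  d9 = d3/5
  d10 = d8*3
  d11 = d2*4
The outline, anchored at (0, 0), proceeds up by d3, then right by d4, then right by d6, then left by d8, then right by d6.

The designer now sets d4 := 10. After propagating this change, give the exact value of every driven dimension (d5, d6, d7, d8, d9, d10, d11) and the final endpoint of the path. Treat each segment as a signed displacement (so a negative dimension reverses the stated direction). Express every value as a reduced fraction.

d5 = 4
d6 = -6
d7 = 7/5
d8 = -252/5
d9 = 1
d10 = -756/5
d11 = 28
endpoint = (242/5, 5)

Apply edit: d4 := 10
  d5 = d1/2 = 4
  d6 = d4 - d5*4 = -6
  d7 = d2/5 = 7/5
  d8 = d6 - d4*5 + d7*4 = -252/5
  d9 = d3/5 = 1
  d10 = d8*3 = -756/5
  d11 = d2*4 = 28
Walk from origin (0, 0):
  seg 1: up by d3 = 5 → (0, 5)
  seg 2: right by d4 = 10 → (10, 5)
  seg 3: right by d6 = -6 → (4, 5)
  seg 4: left by d8 = -252/5 → (272/5, 5)
  seg 5: right by d6 = -6 → (242/5, 5)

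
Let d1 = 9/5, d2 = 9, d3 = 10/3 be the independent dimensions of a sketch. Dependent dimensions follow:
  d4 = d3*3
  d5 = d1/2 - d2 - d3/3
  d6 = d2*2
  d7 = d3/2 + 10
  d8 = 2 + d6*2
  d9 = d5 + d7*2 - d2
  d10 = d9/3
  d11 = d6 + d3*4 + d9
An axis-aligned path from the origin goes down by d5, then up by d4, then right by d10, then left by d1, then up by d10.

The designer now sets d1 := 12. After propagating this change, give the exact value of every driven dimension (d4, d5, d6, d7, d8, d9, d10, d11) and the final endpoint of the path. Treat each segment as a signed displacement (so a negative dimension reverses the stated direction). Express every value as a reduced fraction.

Apply edit: d1 := 12
  d4 = d3*3 = 10
  d5 = d1/2 - d2 - d3/3 = -37/9
  d6 = d2*2 = 18
  d7 = d3/2 + 10 = 35/3
  d8 = 2 + d6*2 = 38
  d9 = d5 + d7*2 - d2 = 92/9
  d10 = d9/3 = 92/27
  d11 = d6 + d3*4 + d9 = 374/9
Walk from origin (0, 0):
  seg 1: down by d5 = -37/9 → (0, 37/9)
  seg 2: up by d4 = 10 → (0, 127/9)
  seg 3: right by d10 = 92/27 → (92/27, 127/9)
  seg 4: left by d1 = 12 → (-232/27, 127/9)
  seg 5: up by d10 = 92/27 → (-232/27, 473/27)

d4 = 10
d5 = -37/9
d6 = 18
d7 = 35/3
d8 = 38
d9 = 92/9
d10 = 92/27
d11 = 374/9
endpoint = (-232/27, 473/27)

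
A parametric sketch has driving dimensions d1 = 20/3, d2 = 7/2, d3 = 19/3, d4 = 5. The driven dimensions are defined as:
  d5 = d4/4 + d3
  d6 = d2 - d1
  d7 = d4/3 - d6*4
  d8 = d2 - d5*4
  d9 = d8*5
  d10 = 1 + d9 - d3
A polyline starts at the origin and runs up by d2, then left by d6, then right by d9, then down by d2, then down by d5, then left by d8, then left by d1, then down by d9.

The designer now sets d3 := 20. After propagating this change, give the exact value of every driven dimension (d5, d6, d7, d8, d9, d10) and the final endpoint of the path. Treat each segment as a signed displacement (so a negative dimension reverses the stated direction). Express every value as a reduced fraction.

d5 = 85/4
d6 = -19/6
d7 = 43/3
d8 = -163/2
d9 = -815/2
d10 = -853/2
endpoint = (-659/2, 1545/4)

Apply edit: d3 := 20
  d5 = d4/4 + d3 = 85/4
  d6 = d2 - d1 = -19/6
  d7 = d4/3 - d6*4 = 43/3
  d8 = d2 - d5*4 = -163/2
  d9 = d8*5 = -815/2
  d10 = 1 + d9 - d3 = -853/2
Walk from origin (0, 0):
  seg 1: up by d2 = 7/2 → (0, 7/2)
  seg 2: left by d6 = -19/6 → (19/6, 7/2)
  seg 3: right by d9 = -815/2 → (-1213/3, 7/2)
  seg 4: down by d2 = 7/2 → (-1213/3, 0)
  seg 5: down by d5 = 85/4 → (-1213/3, -85/4)
  seg 6: left by d8 = -163/2 → (-1937/6, -85/4)
  seg 7: left by d1 = 20/3 → (-659/2, -85/4)
  seg 8: down by d9 = -815/2 → (-659/2, 1545/4)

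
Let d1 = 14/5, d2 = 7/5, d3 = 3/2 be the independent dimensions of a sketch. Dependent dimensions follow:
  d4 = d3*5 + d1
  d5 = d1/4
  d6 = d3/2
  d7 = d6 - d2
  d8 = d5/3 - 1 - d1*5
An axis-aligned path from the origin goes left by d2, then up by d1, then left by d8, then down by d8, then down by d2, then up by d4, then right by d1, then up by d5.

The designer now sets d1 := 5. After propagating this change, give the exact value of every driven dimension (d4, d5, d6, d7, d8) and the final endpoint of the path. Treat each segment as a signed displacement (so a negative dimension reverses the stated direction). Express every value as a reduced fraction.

d4 = 25/2
d5 = 5/4
d6 = 3/4
d7 = -13/20
d8 = -307/12
endpoint = (1751/60, 644/15)

Apply edit: d1 := 5
  d4 = d3*5 + d1 = 25/2
  d5 = d1/4 = 5/4
  d6 = d3/2 = 3/4
  d7 = d6 - d2 = -13/20
  d8 = d5/3 - 1 - d1*5 = -307/12
Walk from origin (0, 0):
  seg 1: left by d2 = 7/5 → (-7/5, 0)
  seg 2: up by d1 = 5 → (-7/5, 5)
  seg 3: left by d8 = -307/12 → (1451/60, 5)
  seg 4: down by d8 = -307/12 → (1451/60, 367/12)
  seg 5: down by d2 = 7/5 → (1451/60, 1751/60)
  seg 6: up by d4 = 25/2 → (1451/60, 2501/60)
  seg 7: right by d1 = 5 → (1751/60, 2501/60)
  seg 8: up by d5 = 5/4 → (1751/60, 644/15)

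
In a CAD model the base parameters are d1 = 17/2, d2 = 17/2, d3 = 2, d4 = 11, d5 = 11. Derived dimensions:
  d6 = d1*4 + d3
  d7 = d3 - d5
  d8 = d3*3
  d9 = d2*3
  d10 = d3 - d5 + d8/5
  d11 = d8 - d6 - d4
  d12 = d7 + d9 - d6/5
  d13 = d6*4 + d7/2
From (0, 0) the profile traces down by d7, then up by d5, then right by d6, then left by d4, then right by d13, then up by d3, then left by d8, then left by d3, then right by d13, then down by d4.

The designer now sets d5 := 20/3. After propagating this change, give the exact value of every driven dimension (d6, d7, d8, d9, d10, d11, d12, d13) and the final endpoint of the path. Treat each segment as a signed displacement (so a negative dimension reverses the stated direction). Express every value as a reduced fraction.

d6 = 36
d7 = -14/3
d8 = 6
d9 = 51/2
d10 = -52/15
d11 = -41
d12 = 409/30
d13 = 425/3
endpoint = (901/3, 7/3)

Apply edit: d5 := 20/3
  d6 = d1*4 + d3 = 36
  d7 = d3 - d5 = -14/3
  d8 = d3*3 = 6
  d9 = d2*3 = 51/2
  d10 = d3 - d5 + d8/5 = -52/15
  d11 = d8 - d6 - d4 = -41
  d12 = d7 + d9 - d6/5 = 409/30
  d13 = d6*4 + d7/2 = 425/3
Walk from origin (0, 0):
  seg 1: down by d7 = -14/3 → (0, 14/3)
  seg 2: up by d5 = 20/3 → (0, 34/3)
  seg 3: right by d6 = 36 → (36, 34/3)
  seg 4: left by d4 = 11 → (25, 34/3)
  seg 5: right by d13 = 425/3 → (500/3, 34/3)
  seg 6: up by d3 = 2 → (500/3, 40/3)
  seg 7: left by d8 = 6 → (482/3, 40/3)
  seg 8: left by d3 = 2 → (476/3, 40/3)
  seg 9: right by d13 = 425/3 → (901/3, 40/3)
  seg 10: down by d4 = 11 → (901/3, 7/3)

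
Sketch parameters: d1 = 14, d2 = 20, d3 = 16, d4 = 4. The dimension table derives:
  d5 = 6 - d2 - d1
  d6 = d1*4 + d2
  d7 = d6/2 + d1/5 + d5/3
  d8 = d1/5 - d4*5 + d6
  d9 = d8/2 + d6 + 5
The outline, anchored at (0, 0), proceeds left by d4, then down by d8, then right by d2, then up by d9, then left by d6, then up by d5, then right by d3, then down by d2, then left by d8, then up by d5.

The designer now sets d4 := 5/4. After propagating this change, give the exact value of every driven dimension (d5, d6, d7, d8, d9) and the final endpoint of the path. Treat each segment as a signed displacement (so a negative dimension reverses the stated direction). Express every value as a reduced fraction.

Apply edit: d4 := 5/4
  d5 = 6 - d2 - d1 = -28
  d6 = d1*4 + d2 = 76
  d7 = d6/2 + d1/5 + d5/3 = 472/15
  d8 = d1/5 - d4*5 + d6 = 1451/20
  d9 = d8/2 + d6 + 5 = 4691/40
Walk from origin (0, 0):
  seg 1: left by d4 = 5/4 → (-5/4, 0)
  seg 2: down by d8 = 1451/20 → (-5/4, -1451/20)
  seg 3: right by d2 = 20 → (75/4, -1451/20)
  seg 4: up by d9 = 4691/40 → (75/4, 1789/40)
  seg 5: left by d6 = 76 → (-229/4, 1789/40)
  seg 6: up by d5 = -28 → (-229/4, 669/40)
  seg 7: right by d3 = 16 → (-165/4, 669/40)
  seg 8: down by d2 = 20 → (-165/4, -131/40)
  seg 9: left by d8 = 1451/20 → (-569/5, -131/40)
  seg 10: up by d5 = -28 → (-569/5, -1251/40)

d5 = -28
d6 = 76
d7 = 472/15
d8 = 1451/20
d9 = 4691/40
endpoint = (-569/5, -1251/40)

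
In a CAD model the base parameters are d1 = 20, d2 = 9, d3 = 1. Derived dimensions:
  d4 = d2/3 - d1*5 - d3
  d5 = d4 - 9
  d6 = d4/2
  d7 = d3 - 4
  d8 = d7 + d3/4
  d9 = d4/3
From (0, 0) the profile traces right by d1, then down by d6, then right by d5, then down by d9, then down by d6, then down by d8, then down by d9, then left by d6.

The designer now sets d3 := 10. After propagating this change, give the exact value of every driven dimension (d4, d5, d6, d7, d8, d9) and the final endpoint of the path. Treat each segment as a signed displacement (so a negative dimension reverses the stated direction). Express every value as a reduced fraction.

d4 = -107
d5 = -116
d6 = -107/2
d7 = 6
d8 = 17/2
d9 = -107/3
endpoint = (-85/2, 1019/6)

Apply edit: d3 := 10
  d4 = d2/3 - d1*5 - d3 = -107
  d5 = d4 - 9 = -116
  d6 = d4/2 = -107/2
  d7 = d3 - 4 = 6
  d8 = d7 + d3/4 = 17/2
  d9 = d4/3 = -107/3
Walk from origin (0, 0):
  seg 1: right by d1 = 20 → (20, 0)
  seg 2: down by d6 = -107/2 → (20, 107/2)
  seg 3: right by d5 = -116 → (-96, 107/2)
  seg 4: down by d9 = -107/3 → (-96, 535/6)
  seg 5: down by d6 = -107/2 → (-96, 428/3)
  seg 6: down by d8 = 17/2 → (-96, 805/6)
  seg 7: down by d9 = -107/3 → (-96, 1019/6)
  seg 8: left by d6 = -107/2 → (-85/2, 1019/6)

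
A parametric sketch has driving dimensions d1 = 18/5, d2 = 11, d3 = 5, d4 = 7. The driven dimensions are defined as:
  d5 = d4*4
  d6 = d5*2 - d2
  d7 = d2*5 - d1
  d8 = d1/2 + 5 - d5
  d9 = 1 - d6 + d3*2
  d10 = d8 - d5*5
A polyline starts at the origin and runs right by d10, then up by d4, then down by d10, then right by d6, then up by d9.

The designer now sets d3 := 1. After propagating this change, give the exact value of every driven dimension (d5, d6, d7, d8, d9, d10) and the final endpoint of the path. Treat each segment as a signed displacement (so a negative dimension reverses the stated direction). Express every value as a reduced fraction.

Apply edit: d3 := 1
  d5 = d4*4 = 28
  d6 = d5*2 - d2 = 45
  d7 = d2*5 - d1 = 257/5
  d8 = d1/2 + 5 - d5 = -106/5
  d9 = 1 - d6 + d3*2 = -42
  d10 = d8 - d5*5 = -806/5
Walk from origin (0, 0):
  seg 1: right by d10 = -806/5 → (-806/5, 0)
  seg 2: up by d4 = 7 → (-806/5, 7)
  seg 3: down by d10 = -806/5 → (-806/5, 841/5)
  seg 4: right by d6 = 45 → (-581/5, 841/5)
  seg 5: up by d9 = -42 → (-581/5, 631/5)

d5 = 28
d6 = 45
d7 = 257/5
d8 = -106/5
d9 = -42
d10 = -806/5
endpoint = (-581/5, 631/5)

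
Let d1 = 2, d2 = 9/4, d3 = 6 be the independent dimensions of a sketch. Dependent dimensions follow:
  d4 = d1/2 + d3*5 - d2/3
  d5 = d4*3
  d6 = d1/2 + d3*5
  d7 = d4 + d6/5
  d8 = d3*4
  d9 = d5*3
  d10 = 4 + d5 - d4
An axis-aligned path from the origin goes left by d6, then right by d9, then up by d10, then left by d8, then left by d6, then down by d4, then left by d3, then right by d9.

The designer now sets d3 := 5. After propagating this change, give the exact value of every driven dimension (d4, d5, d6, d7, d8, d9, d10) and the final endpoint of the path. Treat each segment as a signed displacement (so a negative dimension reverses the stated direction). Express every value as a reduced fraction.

Apply edit: d3 := 5
  d4 = d1/2 + d3*5 - d2/3 = 101/4
  d5 = d4*3 = 303/4
  d6 = d1/2 + d3*5 = 26
  d7 = d4 + d6/5 = 609/20
  d8 = d3*4 = 20
  d9 = d5*3 = 909/4
  d10 = 4 + d5 - d4 = 109/2
Walk from origin (0, 0):
  seg 1: left by d6 = 26 → (-26, 0)
  seg 2: right by d9 = 909/4 → (805/4, 0)
  seg 3: up by d10 = 109/2 → (805/4, 109/2)
  seg 4: left by d8 = 20 → (725/4, 109/2)
  seg 5: left by d6 = 26 → (621/4, 109/2)
  seg 6: down by d4 = 101/4 → (621/4, 117/4)
  seg 7: left by d3 = 5 → (601/4, 117/4)
  seg 8: right by d9 = 909/4 → (755/2, 117/4)

d4 = 101/4
d5 = 303/4
d6 = 26
d7 = 609/20
d8 = 20
d9 = 909/4
d10 = 109/2
endpoint = (755/2, 117/4)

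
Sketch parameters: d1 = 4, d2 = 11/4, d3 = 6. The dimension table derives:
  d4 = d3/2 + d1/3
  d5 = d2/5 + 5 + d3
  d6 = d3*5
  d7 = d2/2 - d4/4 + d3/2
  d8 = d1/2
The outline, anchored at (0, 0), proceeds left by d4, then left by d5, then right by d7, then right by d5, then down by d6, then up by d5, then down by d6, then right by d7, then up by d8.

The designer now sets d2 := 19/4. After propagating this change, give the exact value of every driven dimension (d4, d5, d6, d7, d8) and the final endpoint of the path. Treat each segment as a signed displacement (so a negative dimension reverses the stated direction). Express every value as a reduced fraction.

d4 = 13/3
d5 = 239/20
d6 = 30
d7 = 103/24
d8 = 2
endpoint = (17/4, -921/20)

Apply edit: d2 := 19/4
  d4 = d3/2 + d1/3 = 13/3
  d5 = d2/5 + 5 + d3 = 239/20
  d6 = d3*5 = 30
  d7 = d2/2 - d4/4 + d3/2 = 103/24
  d8 = d1/2 = 2
Walk from origin (0, 0):
  seg 1: left by d4 = 13/3 → (-13/3, 0)
  seg 2: left by d5 = 239/20 → (-977/60, 0)
  seg 3: right by d7 = 103/24 → (-1439/120, 0)
  seg 4: right by d5 = 239/20 → (-1/24, 0)
  seg 5: down by d6 = 30 → (-1/24, -30)
  seg 6: up by d5 = 239/20 → (-1/24, -361/20)
  seg 7: down by d6 = 30 → (-1/24, -961/20)
  seg 8: right by d7 = 103/24 → (17/4, -961/20)
  seg 9: up by d8 = 2 → (17/4, -921/20)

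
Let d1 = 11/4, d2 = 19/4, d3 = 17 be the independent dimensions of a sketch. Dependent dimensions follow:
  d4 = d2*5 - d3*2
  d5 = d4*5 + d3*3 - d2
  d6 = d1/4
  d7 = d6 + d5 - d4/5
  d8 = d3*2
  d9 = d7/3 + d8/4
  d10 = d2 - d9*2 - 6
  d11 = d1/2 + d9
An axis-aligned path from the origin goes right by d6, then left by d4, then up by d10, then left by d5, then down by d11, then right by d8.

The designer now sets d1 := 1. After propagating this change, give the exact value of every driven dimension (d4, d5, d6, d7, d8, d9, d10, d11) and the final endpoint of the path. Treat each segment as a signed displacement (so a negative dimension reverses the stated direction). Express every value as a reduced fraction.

Apply edit: d1 := 1
  d4 = d2*5 - d3*2 = -41/4
  d5 = d4*5 + d3*3 - d2 = -5
  d6 = d1/4 = 1/4
  d7 = d6 + d5 - d4/5 = -27/10
  d8 = d3*2 = 34
  d9 = d7/3 + d8/4 = 38/5
  d10 = d2 - d9*2 - 6 = -329/20
  d11 = d1/2 + d9 = 81/10
Walk from origin (0, 0):
  seg 1: right by d6 = 1/4 → (1/4, 0)
  seg 2: left by d4 = -41/4 → (21/2, 0)
  seg 3: up by d10 = -329/20 → (21/2, -329/20)
  seg 4: left by d5 = -5 → (31/2, -329/20)
  seg 5: down by d11 = 81/10 → (31/2, -491/20)
  seg 6: right by d8 = 34 → (99/2, -491/20)

d4 = -41/4
d5 = -5
d6 = 1/4
d7 = -27/10
d8 = 34
d9 = 38/5
d10 = -329/20
d11 = 81/10
endpoint = (99/2, -491/20)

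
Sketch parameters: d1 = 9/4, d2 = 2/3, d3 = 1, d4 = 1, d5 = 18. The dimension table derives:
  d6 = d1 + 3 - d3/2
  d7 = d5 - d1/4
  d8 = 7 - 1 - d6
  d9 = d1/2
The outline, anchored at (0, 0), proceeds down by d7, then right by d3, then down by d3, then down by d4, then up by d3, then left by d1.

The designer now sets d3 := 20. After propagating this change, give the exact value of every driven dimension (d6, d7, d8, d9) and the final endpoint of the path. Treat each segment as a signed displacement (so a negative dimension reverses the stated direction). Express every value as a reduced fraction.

d6 = -19/4
d7 = 279/16
d8 = 43/4
d9 = 9/8
endpoint = (71/4, -295/16)

Apply edit: d3 := 20
  d6 = d1 + 3 - d3/2 = -19/4
  d7 = d5 - d1/4 = 279/16
  d8 = 7 - 1 - d6 = 43/4
  d9 = d1/2 = 9/8
Walk from origin (0, 0):
  seg 1: down by d7 = 279/16 → (0, -279/16)
  seg 2: right by d3 = 20 → (20, -279/16)
  seg 3: down by d3 = 20 → (20, -599/16)
  seg 4: down by d4 = 1 → (20, -615/16)
  seg 5: up by d3 = 20 → (20, -295/16)
  seg 6: left by d1 = 9/4 → (71/4, -295/16)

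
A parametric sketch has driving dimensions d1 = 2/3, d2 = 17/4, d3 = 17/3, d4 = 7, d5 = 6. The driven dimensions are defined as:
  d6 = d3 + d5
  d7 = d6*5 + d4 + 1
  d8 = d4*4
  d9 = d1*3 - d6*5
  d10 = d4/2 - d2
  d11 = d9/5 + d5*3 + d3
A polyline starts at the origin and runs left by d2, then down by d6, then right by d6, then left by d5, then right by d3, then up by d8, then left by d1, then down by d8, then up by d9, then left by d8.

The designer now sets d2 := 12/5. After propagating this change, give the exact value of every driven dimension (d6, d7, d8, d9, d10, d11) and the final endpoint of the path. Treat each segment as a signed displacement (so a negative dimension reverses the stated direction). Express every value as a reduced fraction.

d6 = 35/3
d7 = 199/3
d8 = 28
d9 = -169/3
d10 = 11/10
d11 = 62/5
endpoint = (-296/15, -68)

Apply edit: d2 := 12/5
  d6 = d3 + d5 = 35/3
  d7 = d6*5 + d4 + 1 = 199/3
  d8 = d4*4 = 28
  d9 = d1*3 - d6*5 = -169/3
  d10 = d4/2 - d2 = 11/10
  d11 = d9/5 + d5*3 + d3 = 62/5
Walk from origin (0, 0):
  seg 1: left by d2 = 12/5 → (-12/5, 0)
  seg 2: down by d6 = 35/3 → (-12/5, -35/3)
  seg 3: right by d6 = 35/3 → (139/15, -35/3)
  seg 4: left by d5 = 6 → (49/15, -35/3)
  seg 5: right by d3 = 17/3 → (134/15, -35/3)
  seg 6: up by d8 = 28 → (134/15, 49/3)
  seg 7: left by d1 = 2/3 → (124/15, 49/3)
  seg 8: down by d8 = 28 → (124/15, -35/3)
  seg 9: up by d9 = -169/3 → (124/15, -68)
  seg 10: left by d8 = 28 → (-296/15, -68)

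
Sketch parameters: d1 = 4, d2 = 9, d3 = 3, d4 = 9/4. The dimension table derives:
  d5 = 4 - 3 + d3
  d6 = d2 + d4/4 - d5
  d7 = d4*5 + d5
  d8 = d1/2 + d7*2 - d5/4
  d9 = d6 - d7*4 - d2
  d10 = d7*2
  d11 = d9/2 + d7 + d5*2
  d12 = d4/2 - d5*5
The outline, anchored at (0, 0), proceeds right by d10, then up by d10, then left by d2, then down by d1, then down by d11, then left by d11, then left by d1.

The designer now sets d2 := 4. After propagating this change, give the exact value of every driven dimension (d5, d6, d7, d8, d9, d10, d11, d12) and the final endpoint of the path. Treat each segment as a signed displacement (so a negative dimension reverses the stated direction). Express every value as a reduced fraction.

d5 = 4
d6 = 9/16
d7 = 61/4
d8 = 63/2
d9 = -1031/16
d10 = 61/2
d11 = -287/32
d12 = -151/8
endpoint = (1007/32, 1135/32)

Apply edit: d2 := 4
  d5 = 4 - 3 + d3 = 4
  d6 = d2 + d4/4 - d5 = 9/16
  d7 = d4*5 + d5 = 61/4
  d8 = d1/2 + d7*2 - d5/4 = 63/2
  d9 = d6 - d7*4 - d2 = -1031/16
  d10 = d7*2 = 61/2
  d11 = d9/2 + d7 + d5*2 = -287/32
  d12 = d4/2 - d5*5 = -151/8
Walk from origin (0, 0):
  seg 1: right by d10 = 61/2 → (61/2, 0)
  seg 2: up by d10 = 61/2 → (61/2, 61/2)
  seg 3: left by d2 = 4 → (53/2, 61/2)
  seg 4: down by d1 = 4 → (53/2, 53/2)
  seg 5: down by d11 = -287/32 → (53/2, 1135/32)
  seg 6: left by d11 = -287/32 → (1135/32, 1135/32)
  seg 7: left by d1 = 4 → (1007/32, 1135/32)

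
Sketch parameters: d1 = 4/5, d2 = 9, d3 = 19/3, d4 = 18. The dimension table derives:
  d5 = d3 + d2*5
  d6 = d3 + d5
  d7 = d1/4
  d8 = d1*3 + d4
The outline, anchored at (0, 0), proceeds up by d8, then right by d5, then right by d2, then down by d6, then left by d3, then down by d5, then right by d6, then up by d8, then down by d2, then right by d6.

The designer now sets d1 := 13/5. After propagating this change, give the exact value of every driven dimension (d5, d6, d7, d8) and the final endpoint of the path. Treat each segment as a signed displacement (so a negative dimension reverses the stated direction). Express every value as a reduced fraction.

d5 = 154/3
d6 = 173/3
d7 = 13/20
d8 = 129/5
endpoint = (508/3, -332/5)

Apply edit: d1 := 13/5
  d5 = d3 + d2*5 = 154/3
  d6 = d3 + d5 = 173/3
  d7 = d1/4 = 13/20
  d8 = d1*3 + d4 = 129/5
Walk from origin (0, 0):
  seg 1: up by d8 = 129/5 → (0, 129/5)
  seg 2: right by d5 = 154/3 → (154/3, 129/5)
  seg 3: right by d2 = 9 → (181/3, 129/5)
  seg 4: down by d6 = 173/3 → (181/3, -478/15)
  seg 5: left by d3 = 19/3 → (54, -478/15)
  seg 6: down by d5 = 154/3 → (54, -416/5)
  seg 7: right by d6 = 173/3 → (335/3, -416/5)
  seg 8: up by d8 = 129/5 → (335/3, -287/5)
  seg 9: down by d2 = 9 → (335/3, -332/5)
  seg 10: right by d6 = 173/3 → (508/3, -332/5)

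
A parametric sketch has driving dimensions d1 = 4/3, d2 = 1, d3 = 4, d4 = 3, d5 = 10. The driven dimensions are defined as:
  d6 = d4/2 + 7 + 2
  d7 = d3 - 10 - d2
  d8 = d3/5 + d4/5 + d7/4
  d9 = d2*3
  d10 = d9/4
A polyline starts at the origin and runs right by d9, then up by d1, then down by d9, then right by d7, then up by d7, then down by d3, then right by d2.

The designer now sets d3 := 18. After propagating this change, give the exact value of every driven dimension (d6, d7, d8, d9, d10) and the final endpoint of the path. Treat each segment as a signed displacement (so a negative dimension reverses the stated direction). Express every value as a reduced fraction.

d6 = 21/2
d7 = 7
d8 = 119/20
d9 = 3
d10 = 3/4
endpoint = (11, -38/3)

Apply edit: d3 := 18
  d6 = d4/2 + 7 + 2 = 21/2
  d7 = d3 - 10 - d2 = 7
  d8 = d3/5 + d4/5 + d7/4 = 119/20
  d9 = d2*3 = 3
  d10 = d9/4 = 3/4
Walk from origin (0, 0):
  seg 1: right by d9 = 3 → (3, 0)
  seg 2: up by d1 = 4/3 → (3, 4/3)
  seg 3: down by d9 = 3 → (3, -5/3)
  seg 4: right by d7 = 7 → (10, -5/3)
  seg 5: up by d7 = 7 → (10, 16/3)
  seg 6: down by d3 = 18 → (10, -38/3)
  seg 7: right by d2 = 1 → (11, -38/3)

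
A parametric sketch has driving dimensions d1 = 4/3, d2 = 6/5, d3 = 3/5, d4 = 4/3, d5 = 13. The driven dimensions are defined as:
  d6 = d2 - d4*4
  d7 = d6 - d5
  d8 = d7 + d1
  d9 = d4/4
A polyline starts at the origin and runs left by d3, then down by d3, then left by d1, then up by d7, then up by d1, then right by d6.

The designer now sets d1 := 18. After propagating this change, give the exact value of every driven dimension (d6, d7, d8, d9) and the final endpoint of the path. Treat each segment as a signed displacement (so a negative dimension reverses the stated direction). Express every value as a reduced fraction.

d6 = -62/15
d7 = -257/15
d8 = 13/15
d9 = 1/3
endpoint = (-341/15, 4/15)

Apply edit: d1 := 18
  d6 = d2 - d4*4 = -62/15
  d7 = d6 - d5 = -257/15
  d8 = d7 + d1 = 13/15
  d9 = d4/4 = 1/3
Walk from origin (0, 0):
  seg 1: left by d3 = 3/5 → (-3/5, 0)
  seg 2: down by d3 = 3/5 → (-3/5, -3/5)
  seg 3: left by d1 = 18 → (-93/5, -3/5)
  seg 4: up by d7 = -257/15 → (-93/5, -266/15)
  seg 5: up by d1 = 18 → (-93/5, 4/15)
  seg 6: right by d6 = -62/15 → (-341/15, 4/15)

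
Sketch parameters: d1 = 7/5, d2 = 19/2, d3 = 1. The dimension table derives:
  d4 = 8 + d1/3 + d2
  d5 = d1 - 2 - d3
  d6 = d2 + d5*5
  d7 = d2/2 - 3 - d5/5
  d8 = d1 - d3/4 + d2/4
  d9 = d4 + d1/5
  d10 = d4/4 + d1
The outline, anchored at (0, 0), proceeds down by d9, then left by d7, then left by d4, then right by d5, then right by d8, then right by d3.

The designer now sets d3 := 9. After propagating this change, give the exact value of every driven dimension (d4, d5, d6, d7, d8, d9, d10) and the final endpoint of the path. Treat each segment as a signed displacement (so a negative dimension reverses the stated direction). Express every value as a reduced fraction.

d4 = 539/30
d5 = -48/5
d6 = -77/2
d7 = 367/100
d8 = 61/40
d9 = 2737/150
d10 = 707/120
endpoint = (-12427/600, -2737/150)

Apply edit: d3 := 9
  d4 = 8 + d1/3 + d2 = 539/30
  d5 = d1 - 2 - d3 = -48/5
  d6 = d2 + d5*5 = -77/2
  d7 = d2/2 - 3 - d5/5 = 367/100
  d8 = d1 - d3/4 + d2/4 = 61/40
  d9 = d4 + d1/5 = 2737/150
  d10 = d4/4 + d1 = 707/120
Walk from origin (0, 0):
  seg 1: down by d9 = 2737/150 → (0, -2737/150)
  seg 2: left by d7 = 367/100 → (-367/100, -2737/150)
  seg 3: left by d4 = 539/30 → (-6491/300, -2737/150)
  seg 4: right by d5 = -48/5 → (-9371/300, -2737/150)
  seg 5: right by d8 = 61/40 → (-17827/600, -2737/150)
  seg 6: right by d3 = 9 → (-12427/600, -2737/150)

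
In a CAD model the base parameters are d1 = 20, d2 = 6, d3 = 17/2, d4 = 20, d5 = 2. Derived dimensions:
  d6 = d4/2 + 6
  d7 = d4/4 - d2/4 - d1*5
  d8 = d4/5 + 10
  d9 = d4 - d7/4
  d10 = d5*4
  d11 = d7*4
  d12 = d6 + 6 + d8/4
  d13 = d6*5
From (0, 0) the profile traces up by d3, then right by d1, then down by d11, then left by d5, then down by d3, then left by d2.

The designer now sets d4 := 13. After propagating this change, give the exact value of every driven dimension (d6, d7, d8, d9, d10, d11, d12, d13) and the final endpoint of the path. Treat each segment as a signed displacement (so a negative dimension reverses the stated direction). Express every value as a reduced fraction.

d6 = 25/2
d7 = -393/4
d8 = 63/5
d9 = 601/16
d10 = 8
d11 = -393
d12 = 433/20
d13 = 125/2
endpoint = (12, 393)

Apply edit: d4 := 13
  d6 = d4/2 + 6 = 25/2
  d7 = d4/4 - d2/4 - d1*5 = -393/4
  d8 = d4/5 + 10 = 63/5
  d9 = d4 - d7/4 = 601/16
  d10 = d5*4 = 8
  d11 = d7*4 = -393
  d12 = d6 + 6 + d8/4 = 433/20
  d13 = d6*5 = 125/2
Walk from origin (0, 0):
  seg 1: up by d3 = 17/2 → (0, 17/2)
  seg 2: right by d1 = 20 → (20, 17/2)
  seg 3: down by d11 = -393 → (20, 803/2)
  seg 4: left by d5 = 2 → (18, 803/2)
  seg 5: down by d3 = 17/2 → (18, 393)
  seg 6: left by d2 = 6 → (12, 393)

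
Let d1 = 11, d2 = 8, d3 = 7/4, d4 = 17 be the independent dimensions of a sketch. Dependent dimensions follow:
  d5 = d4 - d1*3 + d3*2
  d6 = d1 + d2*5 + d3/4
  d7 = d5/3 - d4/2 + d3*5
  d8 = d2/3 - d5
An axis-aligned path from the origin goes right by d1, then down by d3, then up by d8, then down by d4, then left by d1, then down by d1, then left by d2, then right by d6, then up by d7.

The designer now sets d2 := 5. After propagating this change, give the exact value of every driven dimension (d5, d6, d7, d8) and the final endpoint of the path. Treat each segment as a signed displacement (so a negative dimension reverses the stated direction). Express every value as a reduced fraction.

Apply edit: d2 := 5
  d5 = d4 - d1*3 + d3*2 = -25/2
  d6 = d1 + d2*5 + d3/4 = 583/16
  d7 = d5/3 - d4/2 + d3*5 = -47/12
  d8 = d2/3 - d5 = 85/6
Walk from origin (0, 0):
  seg 1: right by d1 = 11 → (11, 0)
  seg 2: down by d3 = 7/4 → (11, -7/4)
  seg 3: up by d8 = 85/6 → (11, 149/12)
  seg 4: down by d4 = 17 → (11, -55/12)
  seg 5: left by d1 = 11 → (0, -55/12)
  seg 6: down by d1 = 11 → (0, -187/12)
  seg 7: left by d2 = 5 → (-5, -187/12)
  seg 8: right by d6 = 583/16 → (503/16, -187/12)
  seg 9: up by d7 = -47/12 → (503/16, -39/2)

d5 = -25/2
d6 = 583/16
d7 = -47/12
d8 = 85/6
endpoint = (503/16, -39/2)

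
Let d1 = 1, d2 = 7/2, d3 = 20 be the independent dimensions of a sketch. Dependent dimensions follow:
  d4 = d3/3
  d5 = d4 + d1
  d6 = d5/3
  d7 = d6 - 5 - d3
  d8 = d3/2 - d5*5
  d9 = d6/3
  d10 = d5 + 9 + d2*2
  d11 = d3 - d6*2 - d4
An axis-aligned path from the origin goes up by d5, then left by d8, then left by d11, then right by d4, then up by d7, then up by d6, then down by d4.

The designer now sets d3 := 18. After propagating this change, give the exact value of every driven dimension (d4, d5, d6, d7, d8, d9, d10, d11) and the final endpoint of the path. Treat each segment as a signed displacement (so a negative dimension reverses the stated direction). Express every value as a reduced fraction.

d4 = 6
d5 = 7
d6 = 7/3
d7 = -62/3
d8 = -26
d9 = 7/9
d10 = 23
d11 = 22/3
endpoint = (74/3, -52/3)

Apply edit: d3 := 18
  d4 = d3/3 = 6
  d5 = d4 + d1 = 7
  d6 = d5/3 = 7/3
  d7 = d6 - 5 - d3 = -62/3
  d8 = d3/2 - d5*5 = -26
  d9 = d6/3 = 7/9
  d10 = d5 + 9 + d2*2 = 23
  d11 = d3 - d6*2 - d4 = 22/3
Walk from origin (0, 0):
  seg 1: up by d5 = 7 → (0, 7)
  seg 2: left by d8 = -26 → (26, 7)
  seg 3: left by d11 = 22/3 → (56/3, 7)
  seg 4: right by d4 = 6 → (74/3, 7)
  seg 5: up by d7 = -62/3 → (74/3, -41/3)
  seg 6: up by d6 = 7/3 → (74/3, -34/3)
  seg 7: down by d4 = 6 → (74/3, -52/3)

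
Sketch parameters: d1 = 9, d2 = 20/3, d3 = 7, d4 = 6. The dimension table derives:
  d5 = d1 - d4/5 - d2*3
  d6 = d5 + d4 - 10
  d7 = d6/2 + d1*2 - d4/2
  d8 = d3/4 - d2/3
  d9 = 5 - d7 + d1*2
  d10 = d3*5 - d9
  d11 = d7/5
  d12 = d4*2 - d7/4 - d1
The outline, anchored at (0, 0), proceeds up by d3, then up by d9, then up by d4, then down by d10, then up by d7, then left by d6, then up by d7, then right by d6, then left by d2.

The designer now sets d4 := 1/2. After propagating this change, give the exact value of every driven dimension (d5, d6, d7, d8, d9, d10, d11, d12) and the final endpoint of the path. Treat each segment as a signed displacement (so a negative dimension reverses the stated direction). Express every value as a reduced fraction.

d5 = -111/10
d6 = -103/5
d7 = 149/20
d8 = -17/36
d9 = 311/20
d10 = 389/20
d11 = 149/100
d12 = -789/80
endpoint = (-20/3, 37/2)

Apply edit: d4 := 1/2
  d5 = d1 - d4/5 - d2*3 = -111/10
  d6 = d5 + d4 - 10 = -103/5
  d7 = d6/2 + d1*2 - d4/2 = 149/20
  d8 = d3/4 - d2/3 = -17/36
  d9 = 5 - d7 + d1*2 = 311/20
  d10 = d3*5 - d9 = 389/20
  d11 = d7/5 = 149/100
  d12 = d4*2 - d7/4 - d1 = -789/80
Walk from origin (0, 0):
  seg 1: up by d3 = 7 → (0, 7)
  seg 2: up by d9 = 311/20 → (0, 451/20)
  seg 3: up by d4 = 1/2 → (0, 461/20)
  seg 4: down by d10 = 389/20 → (0, 18/5)
  seg 5: up by d7 = 149/20 → (0, 221/20)
  seg 6: left by d6 = -103/5 → (103/5, 221/20)
  seg 7: up by d7 = 149/20 → (103/5, 37/2)
  seg 8: right by d6 = -103/5 → (0, 37/2)
  seg 9: left by d2 = 20/3 → (-20/3, 37/2)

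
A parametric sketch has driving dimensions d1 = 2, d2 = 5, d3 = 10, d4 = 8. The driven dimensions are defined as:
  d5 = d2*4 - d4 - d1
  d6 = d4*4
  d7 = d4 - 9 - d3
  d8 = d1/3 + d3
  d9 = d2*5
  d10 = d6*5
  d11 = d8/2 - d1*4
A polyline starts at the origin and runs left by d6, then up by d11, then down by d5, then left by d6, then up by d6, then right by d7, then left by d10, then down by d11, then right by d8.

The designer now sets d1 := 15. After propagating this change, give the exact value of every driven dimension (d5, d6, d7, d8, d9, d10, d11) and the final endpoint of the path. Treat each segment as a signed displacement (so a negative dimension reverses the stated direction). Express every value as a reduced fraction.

d5 = -3
d6 = 32
d7 = -11
d8 = 15
d9 = 25
d10 = 160
d11 = -105/2
endpoint = (-220, 35)

Apply edit: d1 := 15
  d5 = d2*4 - d4 - d1 = -3
  d6 = d4*4 = 32
  d7 = d4 - 9 - d3 = -11
  d8 = d1/3 + d3 = 15
  d9 = d2*5 = 25
  d10 = d6*5 = 160
  d11 = d8/2 - d1*4 = -105/2
Walk from origin (0, 0):
  seg 1: left by d6 = 32 → (-32, 0)
  seg 2: up by d11 = -105/2 → (-32, -105/2)
  seg 3: down by d5 = -3 → (-32, -99/2)
  seg 4: left by d6 = 32 → (-64, -99/2)
  seg 5: up by d6 = 32 → (-64, -35/2)
  seg 6: right by d7 = -11 → (-75, -35/2)
  seg 7: left by d10 = 160 → (-235, -35/2)
  seg 8: down by d11 = -105/2 → (-235, 35)
  seg 9: right by d8 = 15 → (-220, 35)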